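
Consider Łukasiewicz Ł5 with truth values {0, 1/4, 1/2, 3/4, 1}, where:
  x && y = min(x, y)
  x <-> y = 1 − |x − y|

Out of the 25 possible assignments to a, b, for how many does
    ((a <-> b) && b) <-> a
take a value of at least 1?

value 1: 9 assignments (counts)
value 3/4: 9 assignments
value 1/2: 4 assignments
value 1/4: 2 assignments
value 0: 1 assignment
So 9 of the 25 assignments meet the threshold.

9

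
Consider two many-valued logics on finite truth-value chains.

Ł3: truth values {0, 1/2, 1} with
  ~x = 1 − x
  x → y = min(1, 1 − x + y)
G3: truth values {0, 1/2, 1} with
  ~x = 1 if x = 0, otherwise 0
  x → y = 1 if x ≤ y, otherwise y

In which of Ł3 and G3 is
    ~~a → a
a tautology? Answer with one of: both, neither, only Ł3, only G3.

only Ł3

In Ł3: every assignment gives 1 — tautology.
In G3: at a = 1/2 the value is 1/2 — not a tautology.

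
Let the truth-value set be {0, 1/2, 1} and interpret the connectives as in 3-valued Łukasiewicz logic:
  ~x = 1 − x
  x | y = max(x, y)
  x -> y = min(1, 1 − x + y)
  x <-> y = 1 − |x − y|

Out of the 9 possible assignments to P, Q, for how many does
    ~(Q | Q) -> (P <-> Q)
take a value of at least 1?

P = 0, Q = 0 ↦ 1  ≥
P = 0, Q = 1/2 ↦ 1  ≥
P = 0, Q = 1 ↦ 1  ≥
P = 1/2, Q = 0 ↦ 1/2  <
P = 1/2, Q = 1/2 ↦ 1  ≥
P = 1/2, Q = 1 ↦ 1  ≥
P = 1, Q = 0 ↦ 0  <
P = 1, Q = 1/2 ↦ 1  ≥
P = 1, Q = 1 ↦ 1  ≥
So 7 of the 9 assignments meet the threshold.

7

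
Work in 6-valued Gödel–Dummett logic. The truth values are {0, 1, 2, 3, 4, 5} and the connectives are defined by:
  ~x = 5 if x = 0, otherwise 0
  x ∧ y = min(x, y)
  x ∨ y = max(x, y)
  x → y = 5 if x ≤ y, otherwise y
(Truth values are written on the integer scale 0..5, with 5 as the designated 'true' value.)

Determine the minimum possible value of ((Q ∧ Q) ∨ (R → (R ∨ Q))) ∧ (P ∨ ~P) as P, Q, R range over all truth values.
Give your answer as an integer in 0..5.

Take P = 1, Q = 0, R = 0:
Q ∧ Q = 0 ∧ 0 = 0
R ∨ Q = 0 ∨ 0 = 0
R → (R ∨ Q) = 0 → 0 = 5
(Q ∧ Q) ∨ (R → (R ∨ Q)) = 0 ∨ 5 = 5
~P = ~1 = 0
P ∨ ~P = 1 ∨ 0 = 1
((Q ∧ Q) ∨ (R → (R ∨ Q))) ∧ (P ∨ ~P) = 5 ∧ 1 = 1
No assignment yields a value below 1, so this is the minimum.

1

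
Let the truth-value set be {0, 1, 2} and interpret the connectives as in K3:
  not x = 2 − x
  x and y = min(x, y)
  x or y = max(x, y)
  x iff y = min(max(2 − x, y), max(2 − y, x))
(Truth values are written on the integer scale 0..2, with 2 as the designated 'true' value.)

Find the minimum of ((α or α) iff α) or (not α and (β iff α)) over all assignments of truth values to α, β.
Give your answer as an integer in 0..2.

1

Take α = 1, β = 0:
α or α = 1 or 1 = 1
(α or α) iff α = 1 iff 1 = 1
not α = not 1 = 1
β iff α = 0 iff 1 = 1
not α and (β iff α) = 1 and 1 = 1
((α or α) iff α) or (not α and (β iff α)) = 1 or 1 = 1
No assignment yields a value below 1, so this is the minimum.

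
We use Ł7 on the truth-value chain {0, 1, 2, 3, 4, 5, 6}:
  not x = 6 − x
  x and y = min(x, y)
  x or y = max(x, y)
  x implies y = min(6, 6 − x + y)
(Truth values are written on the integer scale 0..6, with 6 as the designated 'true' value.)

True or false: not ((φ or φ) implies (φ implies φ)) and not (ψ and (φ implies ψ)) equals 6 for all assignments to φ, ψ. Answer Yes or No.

Counterexample: take φ = 0, ψ = 0.
φ or φ = 0 or 0 = 0
φ implies φ = 0 implies 0 = 6
(φ or φ) implies (φ implies φ) = 0 implies 6 = 6
not ((φ or φ) implies (φ implies φ)) = not 6 = 0
φ implies ψ = 0 implies 0 = 6
ψ and (φ implies ψ) = 0 and 6 = 0
not (ψ and (φ implies ψ)) = not 0 = 6
not ((φ or φ) implies (φ implies φ)) and not (ψ and (φ implies ψ)) = 0 and 6 = 0
This gives 0 ≠ 6.

No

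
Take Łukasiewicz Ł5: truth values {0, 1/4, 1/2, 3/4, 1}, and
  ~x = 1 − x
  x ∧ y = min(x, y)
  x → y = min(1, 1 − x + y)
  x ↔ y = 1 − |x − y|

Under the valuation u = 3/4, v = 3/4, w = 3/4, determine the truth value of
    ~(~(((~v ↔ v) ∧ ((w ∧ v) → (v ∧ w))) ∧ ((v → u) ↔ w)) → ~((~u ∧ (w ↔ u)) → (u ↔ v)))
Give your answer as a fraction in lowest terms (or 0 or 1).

~v = ~3/4 = 1/4
~v ↔ v = 1/4 ↔ 3/4 = 1/2
w ∧ v = 3/4 ∧ 3/4 = 3/4
v ∧ w = 3/4 ∧ 3/4 = 3/4
(w ∧ v) → (v ∧ w) = 3/4 → 3/4 = 1
(~v ↔ v) ∧ ((w ∧ v) → (v ∧ w)) = 1/2 ∧ 1 = 1/2
v → u = 3/4 → 3/4 = 1
(v → u) ↔ w = 1 ↔ 3/4 = 3/4
((~v ↔ v) ∧ ((w ∧ v) → (v ∧ w))) ∧ ((v → u) ↔ w) = 1/2 ∧ 3/4 = 1/2
~(((~v ↔ v) ∧ ((w ∧ v) → (v ∧ w))) ∧ ((v → u) ↔ w)) = ~1/2 = 1/2
~u = ~3/4 = 1/4
w ↔ u = 3/4 ↔ 3/4 = 1
~u ∧ (w ↔ u) = 1/4 ∧ 1 = 1/4
u ↔ v = 3/4 ↔ 3/4 = 1
(~u ∧ (w ↔ u)) → (u ↔ v) = 1/4 → 1 = 1
~((~u ∧ (w ↔ u)) → (u ↔ v)) = ~1 = 0
~(((~v ↔ v) ∧ ((w ∧ v) → (v ∧ w))) ∧ ((v → u) ↔ w)) → ~((~u ∧ (w ↔ u)) → (u ↔ v)) = 1/2 → 0 = 1/2
~(~(((~v ↔ v) ∧ ((w ∧ v) → (v ∧ w))) ∧ ((v → u) ↔ w)) → ~((~u ∧ (w ↔ u)) → (u ↔ v))) = ~1/2 = 1/2

1/2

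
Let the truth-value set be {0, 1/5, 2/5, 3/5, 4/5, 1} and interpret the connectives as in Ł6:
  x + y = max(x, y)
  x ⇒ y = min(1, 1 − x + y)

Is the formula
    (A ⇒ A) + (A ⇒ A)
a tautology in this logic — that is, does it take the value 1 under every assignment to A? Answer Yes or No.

Yes

A = 0 ↦ 1
A = 1/5 ↦ 1
A = 2/5 ↦ 1
A = 3/5 ↦ 1
A = 4/5 ↦ 1
A = 1 ↦ 1
Every assignment gives a value ≥ 1.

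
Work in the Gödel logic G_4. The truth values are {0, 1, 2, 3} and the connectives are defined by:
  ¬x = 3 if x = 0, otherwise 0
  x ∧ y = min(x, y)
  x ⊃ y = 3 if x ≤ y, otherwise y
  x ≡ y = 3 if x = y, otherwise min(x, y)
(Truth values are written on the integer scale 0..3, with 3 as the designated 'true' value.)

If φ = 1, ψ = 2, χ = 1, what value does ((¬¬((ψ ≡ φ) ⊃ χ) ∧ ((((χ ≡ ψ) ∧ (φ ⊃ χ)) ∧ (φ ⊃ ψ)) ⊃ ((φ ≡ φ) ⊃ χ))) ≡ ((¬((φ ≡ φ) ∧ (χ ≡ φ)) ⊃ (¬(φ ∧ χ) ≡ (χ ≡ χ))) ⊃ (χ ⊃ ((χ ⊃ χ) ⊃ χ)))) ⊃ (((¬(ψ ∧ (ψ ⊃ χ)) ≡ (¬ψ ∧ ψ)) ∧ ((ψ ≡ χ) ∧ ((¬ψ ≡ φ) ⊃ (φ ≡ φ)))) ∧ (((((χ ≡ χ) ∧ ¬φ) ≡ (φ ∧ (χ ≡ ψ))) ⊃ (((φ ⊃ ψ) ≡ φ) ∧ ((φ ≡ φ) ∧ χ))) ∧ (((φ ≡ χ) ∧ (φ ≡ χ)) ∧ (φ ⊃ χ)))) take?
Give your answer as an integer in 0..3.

1

ψ ≡ φ = 2 ≡ 1 = 1
(ψ ≡ φ) ⊃ χ = 1 ⊃ 1 = 3
¬((ψ ≡ φ) ⊃ χ) = ¬3 = 0
¬¬((ψ ≡ φ) ⊃ χ) = ¬0 = 3
χ ≡ ψ = 1 ≡ 2 = 1
φ ⊃ χ = 1 ⊃ 1 = 3
(χ ≡ ψ) ∧ (φ ⊃ χ) = 1 ∧ 3 = 1
φ ⊃ ψ = 1 ⊃ 2 = 3
((χ ≡ ψ) ∧ (φ ⊃ χ)) ∧ (φ ⊃ ψ) = 1 ∧ 3 = 1
φ ≡ φ = 1 ≡ 1 = 3
(φ ≡ φ) ⊃ χ = 3 ⊃ 1 = 1
(((χ ≡ ψ) ∧ (φ ⊃ χ)) ∧ (φ ⊃ ψ)) ⊃ ((φ ≡ φ) ⊃ χ) = 1 ⊃ 1 = 3
¬¬((ψ ≡ φ) ⊃ χ) ∧ ((((χ ≡ ψ) ∧ (φ ⊃ χ)) ∧ (φ ⊃ ψ)) ⊃ ((φ ≡ φ) ⊃ χ)) = 3 ∧ 3 = 3
φ ≡ φ = 1 ≡ 1 = 3
χ ≡ φ = 1 ≡ 1 = 3
(φ ≡ φ) ∧ (χ ≡ φ) = 3 ∧ 3 = 3
¬((φ ≡ φ) ∧ (χ ≡ φ)) = ¬3 = 0
φ ∧ χ = 1 ∧ 1 = 1
¬(φ ∧ χ) = ¬1 = 0
χ ≡ χ = 1 ≡ 1 = 3
¬(φ ∧ χ) ≡ (χ ≡ χ) = 0 ≡ 3 = 0
¬((φ ≡ φ) ∧ (χ ≡ φ)) ⊃ (¬(φ ∧ χ) ≡ (χ ≡ χ)) = 0 ⊃ 0 = 3
χ ⊃ χ = 1 ⊃ 1 = 3
(χ ⊃ χ) ⊃ χ = 3 ⊃ 1 = 1
χ ⊃ ((χ ⊃ χ) ⊃ χ) = 1 ⊃ 1 = 3
(¬((φ ≡ φ) ∧ (χ ≡ φ)) ⊃ (¬(φ ∧ χ) ≡ (χ ≡ χ))) ⊃ (χ ⊃ ((χ ⊃ χ) ⊃ χ)) = 3 ⊃ 3 = 3
(¬¬((ψ ≡ φ) ⊃ χ) ∧ ((((χ ≡ ψ) ∧ (φ ⊃ χ)) ∧ (φ ⊃ ψ)) ⊃ ((φ ≡ φ) ⊃ χ))) ≡ ((¬((φ ≡ φ) ∧ (χ ≡ φ)) ⊃ (¬(φ ∧ χ) ≡ (χ ≡ χ))) ⊃ (χ ⊃ ((χ ⊃ χ) ⊃ χ))) = 3 ≡ 3 = 3
ψ ⊃ χ = 2 ⊃ 1 = 1
ψ ∧ (ψ ⊃ χ) = 2 ∧ 1 = 1
¬(ψ ∧ (ψ ⊃ χ)) = ¬1 = 0
¬ψ = ¬2 = 0
¬ψ ∧ ψ = 0 ∧ 2 = 0
¬(ψ ∧ (ψ ⊃ χ)) ≡ (¬ψ ∧ ψ) = 0 ≡ 0 = 3
ψ ≡ χ = 2 ≡ 1 = 1
¬ψ = ¬2 = 0
¬ψ ≡ φ = 0 ≡ 1 = 0
φ ≡ φ = 1 ≡ 1 = 3
(¬ψ ≡ φ) ⊃ (φ ≡ φ) = 0 ⊃ 3 = 3
(ψ ≡ χ) ∧ ((¬ψ ≡ φ) ⊃ (φ ≡ φ)) = 1 ∧ 3 = 1
(¬(ψ ∧ (ψ ⊃ χ)) ≡ (¬ψ ∧ ψ)) ∧ ((ψ ≡ χ) ∧ ((¬ψ ≡ φ) ⊃ (φ ≡ φ))) = 3 ∧ 1 = 1
χ ≡ χ = 1 ≡ 1 = 3
¬φ = ¬1 = 0
(χ ≡ χ) ∧ ¬φ = 3 ∧ 0 = 0
χ ≡ ψ = 1 ≡ 2 = 1
φ ∧ (χ ≡ ψ) = 1 ∧ 1 = 1
((χ ≡ χ) ∧ ¬φ) ≡ (φ ∧ (χ ≡ ψ)) = 0 ≡ 1 = 0
φ ⊃ ψ = 1 ⊃ 2 = 3
(φ ⊃ ψ) ≡ φ = 3 ≡ 1 = 1
φ ≡ φ = 1 ≡ 1 = 3
(φ ≡ φ) ∧ χ = 3 ∧ 1 = 1
((φ ⊃ ψ) ≡ φ) ∧ ((φ ≡ φ) ∧ χ) = 1 ∧ 1 = 1
(((χ ≡ χ) ∧ ¬φ) ≡ (φ ∧ (χ ≡ ψ))) ⊃ (((φ ⊃ ψ) ≡ φ) ∧ ((φ ≡ φ) ∧ χ)) = 0 ⊃ 1 = 3
φ ≡ χ = 1 ≡ 1 = 3
φ ≡ χ = 1 ≡ 1 = 3
(φ ≡ χ) ∧ (φ ≡ χ) = 3 ∧ 3 = 3
φ ⊃ χ = 1 ⊃ 1 = 3
((φ ≡ χ) ∧ (φ ≡ χ)) ∧ (φ ⊃ χ) = 3 ∧ 3 = 3
((((χ ≡ χ) ∧ ¬φ) ≡ (φ ∧ (χ ≡ ψ))) ⊃ (((φ ⊃ ψ) ≡ φ) ∧ ((φ ≡ φ) ∧ χ))) ∧ (((φ ≡ χ) ∧ (φ ≡ χ)) ∧ (φ ⊃ χ)) = 3 ∧ 3 = 3
((¬(ψ ∧ (ψ ⊃ χ)) ≡ (¬ψ ∧ ψ)) ∧ ((ψ ≡ χ) ∧ ((¬ψ ≡ φ) ⊃ (φ ≡ φ)))) ∧ (((((χ ≡ χ) ∧ ¬φ) ≡ (φ ∧ (χ ≡ ψ))) ⊃ (((φ ⊃ ψ) ≡ φ) ∧ ((φ ≡ φ) ∧ χ))) ∧ (((φ ≡ χ) ∧ (φ ≡ χ)) ∧ (φ ⊃ χ))) = 1 ∧ 3 = 1
((¬¬((ψ ≡ φ) ⊃ χ) ∧ ((((χ ≡ ψ) ∧ (φ ⊃ χ)) ∧ (φ ⊃ ψ)) ⊃ ((φ ≡ φ) ⊃ χ))) ≡ ((¬((φ ≡ φ) ∧ (χ ≡ φ)) ⊃ (¬(φ ∧ χ) ≡ (χ ≡ χ))) ⊃ (χ ⊃ ((χ ⊃ χ) ⊃ χ)))) ⊃ (((¬(ψ ∧ (ψ ⊃ χ)) ≡ (¬ψ ∧ ψ)) ∧ ((ψ ≡ χ) ∧ ((¬ψ ≡ φ) ⊃ (φ ≡ φ)))) ∧ (((((χ ≡ χ) ∧ ¬φ) ≡ (φ ∧ (χ ≡ ψ))) ⊃ (((φ ⊃ ψ) ≡ φ) ∧ ((φ ≡ φ) ∧ χ))) ∧ (((φ ≡ χ) ∧ (φ ≡ χ)) ∧ (φ ⊃ χ)))) = 3 ⊃ 1 = 1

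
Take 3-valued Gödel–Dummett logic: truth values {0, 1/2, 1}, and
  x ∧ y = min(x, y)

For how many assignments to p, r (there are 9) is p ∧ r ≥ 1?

1

p = 0, r = 0 ↦ 0  <
p = 0, r = 1/2 ↦ 0  <
p = 0, r = 1 ↦ 0  <
p = 1/2, r = 0 ↦ 0  <
p = 1/2, r = 1/2 ↦ 1/2  <
p = 1/2, r = 1 ↦ 1/2  <
p = 1, r = 0 ↦ 0  <
p = 1, r = 1/2 ↦ 1/2  <
p = 1, r = 1 ↦ 1  ≥
So 1 of the 9 assignments meets the threshold.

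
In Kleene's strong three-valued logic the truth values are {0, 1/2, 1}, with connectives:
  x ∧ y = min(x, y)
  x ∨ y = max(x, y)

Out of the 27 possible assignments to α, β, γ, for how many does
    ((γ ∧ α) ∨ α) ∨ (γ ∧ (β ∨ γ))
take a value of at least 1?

15

value 1: 15 assignments (counts)
value 1/2: 9 assignments
value 0: 3 assignments
So 15 of the 27 assignments meet the threshold.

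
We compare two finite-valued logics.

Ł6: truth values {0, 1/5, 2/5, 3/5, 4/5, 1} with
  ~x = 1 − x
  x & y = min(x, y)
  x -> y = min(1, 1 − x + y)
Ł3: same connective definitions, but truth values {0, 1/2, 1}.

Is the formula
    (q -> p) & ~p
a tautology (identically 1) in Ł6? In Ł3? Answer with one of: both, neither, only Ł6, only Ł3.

In Ł6: at p = 0, q = 1/5 the value is 4/5 — not a tautology.
In Ł3: at p = 0, q = 1/2 the value is 1/2 — not a tautology.

neither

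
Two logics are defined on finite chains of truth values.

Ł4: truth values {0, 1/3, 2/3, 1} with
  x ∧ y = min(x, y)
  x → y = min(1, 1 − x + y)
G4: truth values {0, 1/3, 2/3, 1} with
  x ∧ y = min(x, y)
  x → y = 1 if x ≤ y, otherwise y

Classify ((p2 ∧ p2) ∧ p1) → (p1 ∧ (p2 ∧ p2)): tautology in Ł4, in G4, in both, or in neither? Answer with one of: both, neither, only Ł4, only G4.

both

In Ł4: every assignment gives 1 — tautology.
In G4: every assignment gives 1 — tautology.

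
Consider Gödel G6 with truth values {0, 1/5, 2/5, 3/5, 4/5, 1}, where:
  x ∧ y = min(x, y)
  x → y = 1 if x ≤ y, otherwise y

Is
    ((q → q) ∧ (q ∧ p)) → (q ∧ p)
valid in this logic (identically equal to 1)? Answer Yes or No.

At p = 1/5, q = 4/5, for instance:
q → q = 4/5 → 4/5 = 1
q ∧ p = 4/5 ∧ 1/5 = 1/5
(q → q) ∧ (q ∧ p) = 1 ∧ 1/5 = 1/5
((q → q) ∧ (q ∧ p)) → (q ∧ p) = 1/5 → 1/5 = 1
and checking the remaining 35 assignments likewise gives ≥ 1 in every case.

Yes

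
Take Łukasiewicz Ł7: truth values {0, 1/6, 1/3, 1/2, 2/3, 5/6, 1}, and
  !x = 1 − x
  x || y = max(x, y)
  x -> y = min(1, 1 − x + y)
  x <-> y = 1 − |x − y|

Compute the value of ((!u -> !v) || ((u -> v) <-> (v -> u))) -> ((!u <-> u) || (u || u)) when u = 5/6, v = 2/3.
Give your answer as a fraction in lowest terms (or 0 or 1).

!u = !5/6 = 1/6
!v = !2/3 = 1/3
!u -> !v = 1/6 -> 1/3 = 1
u -> v = 5/6 -> 2/3 = 5/6
v -> u = 2/3 -> 5/6 = 1
(u -> v) <-> (v -> u) = 5/6 <-> 1 = 5/6
(!u -> !v) || ((u -> v) <-> (v -> u)) = 1 || 5/6 = 1
!u = !5/6 = 1/6
!u <-> u = 1/6 <-> 5/6 = 1/3
u || u = 5/6 || 5/6 = 5/6
(!u <-> u) || (u || u) = 1/3 || 5/6 = 5/6
((!u -> !v) || ((u -> v) <-> (v -> u))) -> ((!u <-> u) || (u || u)) = 1 -> 5/6 = 5/6

5/6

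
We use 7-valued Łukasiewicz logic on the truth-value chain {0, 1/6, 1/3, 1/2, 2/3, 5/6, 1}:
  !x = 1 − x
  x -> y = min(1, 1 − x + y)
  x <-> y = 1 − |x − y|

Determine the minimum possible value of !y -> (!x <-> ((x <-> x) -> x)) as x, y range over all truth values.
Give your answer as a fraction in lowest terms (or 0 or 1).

0

Take x = 0, y = 0:
!y = !0 = 1
!x = !0 = 1
x <-> x = 0 <-> 0 = 1
(x <-> x) -> x = 1 -> 0 = 0
!x <-> ((x <-> x) -> x) = 1 <-> 0 = 0
!y -> (!x <-> ((x <-> x) -> x)) = 1 -> 0 = 0
No assignment yields a value below 0, so this is the minimum.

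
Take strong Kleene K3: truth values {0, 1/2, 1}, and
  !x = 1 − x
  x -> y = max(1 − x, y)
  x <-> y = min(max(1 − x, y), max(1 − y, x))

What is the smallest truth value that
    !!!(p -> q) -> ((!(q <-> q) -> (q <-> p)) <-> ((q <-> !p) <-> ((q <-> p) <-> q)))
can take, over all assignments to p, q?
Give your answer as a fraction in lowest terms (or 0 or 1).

1/2

Take p = 1/2, q = 0:
p -> q = 1/2 -> 0 = 1/2
!(p -> q) = !1/2 = 1/2
!!(p -> q) = !1/2 = 1/2
!!!(p -> q) = !1/2 = 1/2
q <-> q = 0 <-> 0 = 1
!(q <-> q) = !1 = 0
q <-> p = 0 <-> 1/2 = 1/2
!(q <-> q) -> (q <-> p) = 0 -> 1/2 = 1
!p = !1/2 = 1/2
q <-> !p = 0 <-> 1/2 = 1/2
q <-> p = 0 <-> 1/2 = 1/2
(q <-> p) <-> q = 1/2 <-> 0 = 1/2
(q <-> !p) <-> ((q <-> p) <-> q) = 1/2 <-> 1/2 = 1/2
(!(q <-> q) -> (q <-> p)) <-> ((q <-> !p) <-> ((q <-> p) <-> q)) = 1 <-> 1/2 = 1/2
!!!(p -> q) -> ((!(q <-> q) -> (q <-> p)) <-> ((q <-> !p) <-> ((q <-> p) <-> q))) = 1/2 -> 1/2 = 1/2
No assignment yields a value below 1/2, so this is the minimum.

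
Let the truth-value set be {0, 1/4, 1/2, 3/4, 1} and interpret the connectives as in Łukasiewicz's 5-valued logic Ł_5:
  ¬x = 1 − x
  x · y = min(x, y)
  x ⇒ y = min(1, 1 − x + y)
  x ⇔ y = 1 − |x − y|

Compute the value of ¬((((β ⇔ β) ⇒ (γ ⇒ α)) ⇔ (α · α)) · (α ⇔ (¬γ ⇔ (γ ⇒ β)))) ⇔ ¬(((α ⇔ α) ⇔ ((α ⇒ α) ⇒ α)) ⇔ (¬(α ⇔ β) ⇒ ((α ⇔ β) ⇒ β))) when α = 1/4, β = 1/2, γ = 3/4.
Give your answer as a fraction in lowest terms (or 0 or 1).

1/2

β ⇔ β = 1/2 ⇔ 1/2 = 1
γ ⇒ α = 3/4 ⇒ 1/4 = 1/2
(β ⇔ β) ⇒ (γ ⇒ α) = 1 ⇒ 1/2 = 1/2
α · α = 1/4 · 1/4 = 1/4
((β ⇔ β) ⇒ (γ ⇒ α)) ⇔ (α · α) = 1/2 ⇔ 1/4 = 3/4
¬γ = ¬3/4 = 1/4
γ ⇒ β = 3/4 ⇒ 1/2 = 3/4
¬γ ⇔ (γ ⇒ β) = 1/4 ⇔ 3/4 = 1/2
α ⇔ (¬γ ⇔ (γ ⇒ β)) = 1/4 ⇔ 1/2 = 3/4
(((β ⇔ β) ⇒ (γ ⇒ α)) ⇔ (α · α)) · (α ⇔ (¬γ ⇔ (γ ⇒ β))) = 3/4 · 3/4 = 3/4
¬((((β ⇔ β) ⇒ (γ ⇒ α)) ⇔ (α · α)) · (α ⇔ (¬γ ⇔ (γ ⇒ β)))) = ¬3/4 = 1/4
α ⇔ α = 1/4 ⇔ 1/4 = 1
α ⇒ α = 1/4 ⇒ 1/4 = 1
(α ⇒ α) ⇒ α = 1 ⇒ 1/4 = 1/4
(α ⇔ α) ⇔ ((α ⇒ α) ⇒ α) = 1 ⇔ 1/4 = 1/4
α ⇔ β = 1/4 ⇔ 1/2 = 3/4
¬(α ⇔ β) = ¬3/4 = 1/4
α ⇔ β = 1/4 ⇔ 1/2 = 3/4
(α ⇔ β) ⇒ β = 3/4 ⇒ 1/2 = 3/4
¬(α ⇔ β) ⇒ ((α ⇔ β) ⇒ β) = 1/4 ⇒ 3/4 = 1
((α ⇔ α) ⇔ ((α ⇒ α) ⇒ α)) ⇔ (¬(α ⇔ β) ⇒ ((α ⇔ β) ⇒ β)) = 1/4 ⇔ 1 = 1/4
¬(((α ⇔ α) ⇔ ((α ⇒ α) ⇒ α)) ⇔ (¬(α ⇔ β) ⇒ ((α ⇔ β) ⇒ β))) = ¬1/4 = 3/4
¬((((β ⇔ β) ⇒ (γ ⇒ α)) ⇔ (α · α)) · (α ⇔ (¬γ ⇔ (γ ⇒ β)))) ⇔ ¬(((α ⇔ α) ⇔ ((α ⇒ α) ⇒ α)) ⇔ (¬(α ⇔ β) ⇒ ((α ⇔ β) ⇒ β))) = 1/4 ⇔ 3/4 = 1/2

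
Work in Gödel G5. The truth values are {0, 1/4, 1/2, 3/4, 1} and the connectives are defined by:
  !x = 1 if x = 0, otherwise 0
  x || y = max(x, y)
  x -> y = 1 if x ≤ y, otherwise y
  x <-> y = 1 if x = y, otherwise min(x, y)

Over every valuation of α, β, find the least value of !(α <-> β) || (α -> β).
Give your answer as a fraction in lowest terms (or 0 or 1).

1/4

Take α = 1/2, β = 1/4:
α <-> β = 1/2 <-> 1/4 = 1/4
!(α <-> β) = !1/4 = 0
α -> β = 1/2 -> 1/4 = 1/4
!(α <-> β) || (α -> β) = 0 || 1/4 = 1/4
No assignment yields a value below 1/4, so this is the minimum.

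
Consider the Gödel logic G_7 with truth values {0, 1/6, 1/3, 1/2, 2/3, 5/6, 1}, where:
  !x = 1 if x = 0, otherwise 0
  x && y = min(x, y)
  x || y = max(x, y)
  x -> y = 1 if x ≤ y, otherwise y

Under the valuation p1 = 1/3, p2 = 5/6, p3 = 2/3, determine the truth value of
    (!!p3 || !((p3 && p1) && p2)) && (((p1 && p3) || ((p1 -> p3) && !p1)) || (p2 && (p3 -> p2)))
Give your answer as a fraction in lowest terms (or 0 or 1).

!p3 = !2/3 = 0
!!p3 = !0 = 1
p3 && p1 = 2/3 && 1/3 = 1/3
(p3 && p1) && p2 = 1/3 && 5/6 = 1/3
!((p3 && p1) && p2) = !1/3 = 0
!!p3 || !((p3 && p1) && p2) = 1 || 0 = 1
p1 && p3 = 1/3 && 2/3 = 1/3
p1 -> p3 = 1/3 -> 2/3 = 1
!p1 = !1/3 = 0
(p1 -> p3) && !p1 = 1 && 0 = 0
(p1 && p3) || ((p1 -> p3) && !p1) = 1/3 || 0 = 1/3
p3 -> p2 = 2/3 -> 5/6 = 1
p2 && (p3 -> p2) = 5/6 && 1 = 5/6
((p1 && p3) || ((p1 -> p3) && !p1)) || (p2 && (p3 -> p2)) = 1/3 || 5/6 = 5/6
(!!p3 || !((p3 && p1) && p2)) && (((p1 && p3) || ((p1 -> p3) && !p1)) || (p2 && (p3 -> p2))) = 1 && 5/6 = 5/6

5/6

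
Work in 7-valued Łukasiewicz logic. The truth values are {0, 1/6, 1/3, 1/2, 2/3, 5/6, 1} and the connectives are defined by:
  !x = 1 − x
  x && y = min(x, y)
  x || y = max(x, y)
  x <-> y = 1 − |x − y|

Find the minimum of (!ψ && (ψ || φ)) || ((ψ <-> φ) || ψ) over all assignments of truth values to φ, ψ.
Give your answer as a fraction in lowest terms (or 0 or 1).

1/2

Take φ = 0, ψ = 1/2:
!ψ = !1/2 = 1/2
ψ || φ = 1/2 || 0 = 1/2
!ψ && (ψ || φ) = 1/2 && 1/2 = 1/2
ψ <-> φ = 1/2 <-> 0 = 1/2
(ψ <-> φ) || ψ = 1/2 || 1/2 = 1/2
(!ψ && (ψ || φ)) || ((ψ <-> φ) || ψ) = 1/2 || 1/2 = 1/2
No assignment yields a value below 1/2, so this is the minimum.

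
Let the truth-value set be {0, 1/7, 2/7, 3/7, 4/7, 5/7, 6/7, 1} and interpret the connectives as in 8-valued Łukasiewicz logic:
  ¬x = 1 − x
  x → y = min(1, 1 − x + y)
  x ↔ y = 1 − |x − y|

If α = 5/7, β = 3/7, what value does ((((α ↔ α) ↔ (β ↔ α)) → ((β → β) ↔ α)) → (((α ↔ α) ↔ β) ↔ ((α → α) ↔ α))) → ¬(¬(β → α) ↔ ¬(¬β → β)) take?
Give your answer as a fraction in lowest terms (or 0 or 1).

α ↔ α = 5/7 ↔ 5/7 = 1
β ↔ α = 3/7 ↔ 5/7 = 5/7
(α ↔ α) ↔ (β ↔ α) = 1 ↔ 5/7 = 5/7
β → β = 3/7 → 3/7 = 1
(β → β) ↔ α = 1 ↔ 5/7 = 5/7
((α ↔ α) ↔ (β ↔ α)) → ((β → β) ↔ α) = 5/7 → 5/7 = 1
α ↔ α = 5/7 ↔ 5/7 = 1
(α ↔ α) ↔ β = 1 ↔ 3/7 = 3/7
α → α = 5/7 → 5/7 = 1
(α → α) ↔ α = 1 ↔ 5/7 = 5/7
((α ↔ α) ↔ β) ↔ ((α → α) ↔ α) = 3/7 ↔ 5/7 = 5/7
(((α ↔ α) ↔ (β ↔ α)) → ((β → β) ↔ α)) → (((α ↔ α) ↔ β) ↔ ((α → α) ↔ α)) = 1 → 5/7 = 5/7
β → α = 3/7 → 5/7 = 1
¬(β → α) = ¬1 = 0
¬β = ¬3/7 = 4/7
¬β → β = 4/7 → 3/7 = 6/7
¬(¬β → β) = ¬6/7 = 1/7
¬(β → α) ↔ ¬(¬β → β) = 0 ↔ 1/7 = 6/7
¬(¬(β → α) ↔ ¬(¬β → β)) = ¬6/7 = 1/7
((((α ↔ α) ↔ (β ↔ α)) → ((β → β) ↔ α)) → (((α ↔ α) ↔ β) ↔ ((α → α) ↔ α))) → ¬(¬(β → α) ↔ ¬(¬β → β)) = 5/7 → 1/7 = 3/7

3/7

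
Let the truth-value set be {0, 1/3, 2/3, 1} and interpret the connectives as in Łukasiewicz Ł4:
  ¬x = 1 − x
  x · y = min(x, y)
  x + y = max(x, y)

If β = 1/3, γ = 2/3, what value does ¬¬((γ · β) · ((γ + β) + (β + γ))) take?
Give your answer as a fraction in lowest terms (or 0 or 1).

1/3

γ · β = 2/3 · 1/3 = 1/3
γ + β = 2/3 + 1/3 = 2/3
β + γ = 1/3 + 2/3 = 2/3
(γ + β) + (β + γ) = 2/3 + 2/3 = 2/3
(γ · β) · ((γ + β) + (β + γ)) = 1/3 · 2/3 = 1/3
¬((γ · β) · ((γ + β) + (β + γ))) = ¬1/3 = 2/3
¬¬((γ · β) · ((γ + β) + (β + γ))) = ¬2/3 = 1/3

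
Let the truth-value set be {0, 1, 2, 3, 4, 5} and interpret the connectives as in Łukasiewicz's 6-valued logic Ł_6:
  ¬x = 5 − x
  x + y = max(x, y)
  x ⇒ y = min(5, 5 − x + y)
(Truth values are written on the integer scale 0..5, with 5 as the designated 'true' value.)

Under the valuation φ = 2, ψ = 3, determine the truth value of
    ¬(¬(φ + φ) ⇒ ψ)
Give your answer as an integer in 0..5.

φ + φ = 2 + 2 = 2
¬(φ + φ) = ¬2 = 3
¬(φ + φ) ⇒ ψ = 3 ⇒ 3 = 5
¬(¬(φ + φ) ⇒ ψ) = ¬5 = 0

0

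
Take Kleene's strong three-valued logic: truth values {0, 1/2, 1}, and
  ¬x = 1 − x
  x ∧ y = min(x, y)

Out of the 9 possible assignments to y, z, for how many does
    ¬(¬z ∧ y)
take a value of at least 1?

y = 0, z = 0 ↦ 1  ≥
y = 0, z = 1/2 ↦ 1  ≥
y = 0, z = 1 ↦ 1  ≥
y = 1/2, z = 0 ↦ 1/2  <
y = 1/2, z = 1/2 ↦ 1/2  <
y = 1/2, z = 1 ↦ 1  ≥
y = 1, z = 0 ↦ 0  <
y = 1, z = 1/2 ↦ 1/2  <
y = 1, z = 1 ↦ 1  ≥
So 5 of the 9 assignments meet the threshold.

5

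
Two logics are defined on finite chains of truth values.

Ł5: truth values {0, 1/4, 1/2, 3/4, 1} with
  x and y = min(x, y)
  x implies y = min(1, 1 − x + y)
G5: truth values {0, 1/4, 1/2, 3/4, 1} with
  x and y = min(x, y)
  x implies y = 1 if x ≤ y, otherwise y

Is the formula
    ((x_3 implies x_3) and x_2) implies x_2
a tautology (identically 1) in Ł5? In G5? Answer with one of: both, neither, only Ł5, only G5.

In Ł5: every assignment gives 1 — tautology.
In G5: every assignment gives 1 — tautology.

both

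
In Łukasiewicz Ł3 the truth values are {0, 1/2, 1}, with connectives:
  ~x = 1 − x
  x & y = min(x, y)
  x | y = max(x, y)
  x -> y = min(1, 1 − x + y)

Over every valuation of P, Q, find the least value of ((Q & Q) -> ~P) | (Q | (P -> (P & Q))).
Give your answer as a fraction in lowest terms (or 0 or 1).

Take P = 1, Q = 1/2:
Q & Q = 1/2 & 1/2 = 1/2
~P = ~1 = 0
(Q & Q) -> ~P = 1/2 -> 0 = 1/2
P & Q = 1 & 1/2 = 1/2
P -> (P & Q) = 1 -> 1/2 = 1/2
Q | (P -> (P & Q)) = 1/2 | 1/2 = 1/2
((Q & Q) -> ~P) | (Q | (P -> (P & Q))) = 1/2 | 1/2 = 1/2
No assignment yields a value below 1/2, so this is the minimum.

1/2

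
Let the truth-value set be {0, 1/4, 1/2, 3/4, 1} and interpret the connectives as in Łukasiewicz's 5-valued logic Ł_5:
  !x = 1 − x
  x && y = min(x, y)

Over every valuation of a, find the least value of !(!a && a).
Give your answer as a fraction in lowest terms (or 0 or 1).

Take a = 1/2:
!a = !1/2 = 1/2
!a && a = 1/2 && 1/2 = 1/2
!(!a && a) = !1/2 = 1/2
No assignment yields a value below 1/2, so this is the minimum.

1/2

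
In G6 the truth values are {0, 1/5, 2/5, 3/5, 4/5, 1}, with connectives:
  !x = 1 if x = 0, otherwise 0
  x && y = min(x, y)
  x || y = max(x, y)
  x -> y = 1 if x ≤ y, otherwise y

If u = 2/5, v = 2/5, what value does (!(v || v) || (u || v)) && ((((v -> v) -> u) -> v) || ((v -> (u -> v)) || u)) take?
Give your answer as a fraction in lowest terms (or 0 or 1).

v || v = 2/5 || 2/5 = 2/5
!(v || v) = !2/5 = 0
u || v = 2/5 || 2/5 = 2/5
!(v || v) || (u || v) = 0 || 2/5 = 2/5
v -> v = 2/5 -> 2/5 = 1
(v -> v) -> u = 1 -> 2/5 = 2/5
((v -> v) -> u) -> v = 2/5 -> 2/5 = 1
u -> v = 2/5 -> 2/5 = 1
v -> (u -> v) = 2/5 -> 1 = 1
(v -> (u -> v)) || u = 1 || 2/5 = 1
(((v -> v) -> u) -> v) || ((v -> (u -> v)) || u) = 1 || 1 = 1
(!(v || v) || (u || v)) && ((((v -> v) -> u) -> v) || ((v -> (u -> v)) || u)) = 2/5 && 1 = 2/5

2/5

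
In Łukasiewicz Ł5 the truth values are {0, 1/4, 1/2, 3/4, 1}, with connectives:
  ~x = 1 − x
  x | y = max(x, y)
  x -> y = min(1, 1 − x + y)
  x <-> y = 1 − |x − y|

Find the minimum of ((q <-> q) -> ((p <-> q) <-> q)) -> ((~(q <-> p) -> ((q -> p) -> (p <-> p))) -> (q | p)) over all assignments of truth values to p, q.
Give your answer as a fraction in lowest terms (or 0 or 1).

Take p = 0, q = 1/2:
q <-> q = 1/2 <-> 1/2 = 1
p <-> q = 0 <-> 1/2 = 1/2
(p <-> q) <-> q = 1/2 <-> 1/2 = 1
(q <-> q) -> ((p <-> q) <-> q) = 1 -> 1 = 1
q <-> p = 1/2 <-> 0 = 1/2
~(q <-> p) = ~1/2 = 1/2
q -> p = 1/2 -> 0 = 1/2
p <-> p = 0 <-> 0 = 1
(q -> p) -> (p <-> p) = 1/2 -> 1 = 1
~(q <-> p) -> ((q -> p) -> (p <-> p)) = 1/2 -> 1 = 1
q | p = 1/2 | 0 = 1/2
(~(q <-> p) -> ((q -> p) -> (p <-> p))) -> (q | p) = 1 -> 1/2 = 1/2
((q <-> q) -> ((p <-> q) <-> q)) -> ((~(q <-> p) -> ((q -> p) -> (p <-> p))) -> (q | p)) = 1 -> 1/2 = 1/2
No assignment yields a value below 1/2, so this is the minimum.

1/2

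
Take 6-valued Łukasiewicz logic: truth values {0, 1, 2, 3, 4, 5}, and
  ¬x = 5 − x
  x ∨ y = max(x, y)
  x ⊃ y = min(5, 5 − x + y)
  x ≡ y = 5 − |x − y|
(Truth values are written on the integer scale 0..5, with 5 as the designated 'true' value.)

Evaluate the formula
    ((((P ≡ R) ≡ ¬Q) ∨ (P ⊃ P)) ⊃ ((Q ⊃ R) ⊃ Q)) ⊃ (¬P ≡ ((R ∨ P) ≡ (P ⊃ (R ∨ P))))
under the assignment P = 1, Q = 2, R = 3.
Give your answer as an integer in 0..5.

P ≡ R = 1 ≡ 3 = 3
¬Q = ¬2 = 3
(P ≡ R) ≡ ¬Q = 3 ≡ 3 = 5
P ⊃ P = 1 ⊃ 1 = 5
((P ≡ R) ≡ ¬Q) ∨ (P ⊃ P) = 5 ∨ 5 = 5
Q ⊃ R = 2 ⊃ 3 = 5
(Q ⊃ R) ⊃ Q = 5 ⊃ 2 = 2
(((P ≡ R) ≡ ¬Q) ∨ (P ⊃ P)) ⊃ ((Q ⊃ R) ⊃ Q) = 5 ⊃ 2 = 2
¬P = ¬1 = 4
R ∨ P = 3 ∨ 1 = 3
R ∨ P = 3 ∨ 1 = 3
P ⊃ (R ∨ P) = 1 ⊃ 3 = 5
(R ∨ P) ≡ (P ⊃ (R ∨ P)) = 3 ≡ 5 = 3
¬P ≡ ((R ∨ P) ≡ (P ⊃ (R ∨ P))) = 4 ≡ 3 = 4
((((P ≡ R) ≡ ¬Q) ∨ (P ⊃ P)) ⊃ ((Q ⊃ R) ⊃ Q)) ⊃ (¬P ≡ ((R ∨ P) ≡ (P ⊃ (R ∨ P)))) = 2 ⊃ 4 = 5

5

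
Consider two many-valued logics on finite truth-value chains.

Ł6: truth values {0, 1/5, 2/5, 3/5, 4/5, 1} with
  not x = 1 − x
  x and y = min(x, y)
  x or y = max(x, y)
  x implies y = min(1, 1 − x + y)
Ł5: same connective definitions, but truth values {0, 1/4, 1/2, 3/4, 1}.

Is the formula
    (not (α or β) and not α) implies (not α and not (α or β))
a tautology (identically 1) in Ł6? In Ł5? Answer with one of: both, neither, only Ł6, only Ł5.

both

In Ł6: every assignment gives 1 — tautology.
In Ł5: every assignment gives 1 — tautology.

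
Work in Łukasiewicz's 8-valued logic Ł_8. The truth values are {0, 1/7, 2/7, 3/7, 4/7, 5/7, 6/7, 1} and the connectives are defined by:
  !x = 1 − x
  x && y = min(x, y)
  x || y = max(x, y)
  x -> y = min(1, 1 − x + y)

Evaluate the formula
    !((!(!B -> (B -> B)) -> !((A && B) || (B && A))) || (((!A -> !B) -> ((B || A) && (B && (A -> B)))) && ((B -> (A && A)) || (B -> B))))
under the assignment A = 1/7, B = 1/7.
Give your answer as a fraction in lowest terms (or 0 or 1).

!B = !1/7 = 6/7
B -> B = 1/7 -> 1/7 = 1
!B -> (B -> B) = 6/7 -> 1 = 1
!(!B -> (B -> B)) = !1 = 0
A && B = 1/7 && 1/7 = 1/7
B && A = 1/7 && 1/7 = 1/7
(A && B) || (B && A) = 1/7 || 1/7 = 1/7
!((A && B) || (B && A)) = !1/7 = 6/7
!(!B -> (B -> B)) -> !((A && B) || (B && A)) = 0 -> 6/7 = 1
!A = !1/7 = 6/7
!B = !1/7 = 6/7
!A -> !B = 6/7 -> 6/7 = 1
B || A = 1/7 || 1/7 = 1/7
A -> B = 1/7 -> 1/7 = 1
B && (A -> B) = 1/7 && 1 = 1/7
(B || A) && (B && (A -> B)) = 1/7 && 1/7 = 1/7
(!A -> !B) -> ((B || A) && (B && (A -> B))) = 1 -> 1/7 = 1/7
A && A = 1/7 && 1/7 = 1/7
B -> (A && A) = 1/7 -> 1/7 = 1
B -> B = 1/7 -> 1/7 = 1
(B -> (A && A)) || (B -> B) = 1 || 1 = 1
((!A -> !B) -> ((B || A) && (B && (A -> B)))) && ((B -> (A && A)) || (B -> B)) = 1/7 && 1 = 1/7
(!(!B -> (B -> B)) -> !((A && B) || (B && A))) || (((!A -> !B) -> ((B || A) && (B && (A -> B)))) && ((B -> (A && A)) || (B -> B))) = 1 || 1/7 = 1
!((!(!B -> (B -> B)) -> !((A && B) || (B && A))) || (((!A -> !B) -> ((B || A) && (B && (A -> B)))) && ((B -> (A && A)) || (B -> B)))) = !1 = 0

0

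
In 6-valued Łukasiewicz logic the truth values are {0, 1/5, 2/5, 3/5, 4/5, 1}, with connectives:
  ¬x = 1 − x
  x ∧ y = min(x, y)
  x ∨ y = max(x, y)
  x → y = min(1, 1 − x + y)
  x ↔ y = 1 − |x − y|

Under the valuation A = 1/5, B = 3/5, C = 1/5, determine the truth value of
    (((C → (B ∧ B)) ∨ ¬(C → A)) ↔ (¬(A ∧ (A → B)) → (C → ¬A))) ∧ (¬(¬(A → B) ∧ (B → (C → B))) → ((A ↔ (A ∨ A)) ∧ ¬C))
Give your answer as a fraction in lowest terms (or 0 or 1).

4/5

B ∧ B = 3/5 ∧ 3/5 = 3/5
C → (B ∧ B) = 1/5 → 3/5 = 1
C → A = 1/5 → 1/5 = 1
¬(C → A) = ¬1 = 0
(C → (B ∧ B)) ∨ ¬(C → A) = 1 ∨ 0 = 1
A → B = 1/5 → 3/5 = 1
A ∧ (A → B) = 1/5 ∧ 1 = 1/5
¬(A ∧ (A → B)) = ¬1/5 = 4/5
¬A = ¬1/5 = 4/5
C → ¬A = 1/5 → 4/5 = 1
¬(A ∧ (A → B)) → (C → ¬A) = 4/5 → 1 = 1
((C → (B ∧ B)) ∨ ¬(C → A)) ↔ (¬(A ∧ (A → B)) → (C → ¬A)) = 1 ↔ 1 = 1
A → B = 1/5 → 3/5 = 1
¬(A → B) = ¬1 = 0
C → B = 1/5 → 3/5 = 1
B → (C → B) = 3/5 → 1 = 1
¬(A → B) ∧ (B → (C → B)) = 0 ∧ 1 = 0
¬(¬(A → B) ∧ (B → (C → B))) = ¬0 = 1
A ∨ A = 1/5 ∨ 1/5 = 1/5
A ↔ (A ∨ A) = 1/5 ↔ 1/5 = 1
¬C = ¬1/5 = 4/5
(A ↔ (A ∨ A)) ∧ ¬C = 1 ∧ 4/5 = 4/5
¬(¬(A → B) ∧ (B → (C → B))) → ((A ↔ (A ∨ A)) ∧ ¬C) = 1 → 4/5 = 4/5
(((C → (B ∧ B)) ∨ ¬(C → A)) ↔ (¬(A ∧ (A → B)) → (C → ¬A))) ∧ (¬(¬(A → B) ∧ (B → (C → B))) → ((A ↔ (A ∨ A)) ∧ ¬C)) = 1 ∧ 4/5 = 4/5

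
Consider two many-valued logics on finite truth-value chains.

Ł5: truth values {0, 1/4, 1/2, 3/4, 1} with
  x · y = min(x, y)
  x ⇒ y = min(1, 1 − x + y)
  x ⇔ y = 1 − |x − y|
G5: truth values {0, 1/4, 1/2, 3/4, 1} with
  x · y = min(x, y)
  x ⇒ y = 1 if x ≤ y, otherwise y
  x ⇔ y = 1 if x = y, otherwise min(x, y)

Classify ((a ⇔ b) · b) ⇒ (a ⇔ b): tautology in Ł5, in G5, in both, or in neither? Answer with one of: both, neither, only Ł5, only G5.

In Ł5: every assignment gives 1 — tautology.
In G5: every assignment gives 1 — tautology.

both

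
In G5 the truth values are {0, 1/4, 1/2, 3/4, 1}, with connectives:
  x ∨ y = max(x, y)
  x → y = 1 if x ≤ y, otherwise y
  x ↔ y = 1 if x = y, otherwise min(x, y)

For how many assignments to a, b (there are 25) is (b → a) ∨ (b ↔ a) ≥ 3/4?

16

value 1: 15 assignments (counts)
value 3/4: 1 assignment (counts)
value 1/2: 2 assignments
value 1/4: 3 assignments
value 0: 4 assignments
So 16 of the 25 assignments meet the threshold.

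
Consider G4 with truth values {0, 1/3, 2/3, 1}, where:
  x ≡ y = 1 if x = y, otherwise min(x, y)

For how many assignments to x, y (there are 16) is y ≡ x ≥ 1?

4

x = 0, y = 0 ↦ 1  ≥
x = 0, y = 1/3 ↦ 0  <
x = 0, y = 2/3 ↦ 0  <
x = 0, y = 1 ↦ 0  <
x = 1/3, y = 0 ↦ 0  <
x = 1/3, y = 1/3 ↦ 1  ≥
x = 1/3, y = 2/3 ↦ 1/3  <
x = 1/3, y = 1 ↦ 1/3  <
x = 2/3, y = 0 ↦ 0  <
x = 2/3, y = 1/3 ↦ 1/3  <
x = 2/3, y = 2/3 ↦ 1  ≥
x = 2/3, y = 1 ↦ 2/3  <
x = 1, y = 0 ↦ 0  <
x = 1, y = 1/3 ↦ 1/3  <
x = 1, y = 2/3 ↦ 2/3  <
x = 1, y = 1 ↦ 1  ≥
So 4 of the 16 assignments meet the threshold.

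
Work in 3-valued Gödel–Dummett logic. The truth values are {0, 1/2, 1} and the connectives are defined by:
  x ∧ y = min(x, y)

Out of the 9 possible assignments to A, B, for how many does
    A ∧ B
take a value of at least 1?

1

A = 0, B = 0 ↦ 0  <
A = 0, B = 1/2 ↦ 0  <
A = 0, B = 1 ↦ 0  <
A = 1/2, B = 0 ↦ 0  <
A = 1/2, B = 1/2 ↦ 1/2  <
A = 1/2, B = 1 ↦ 1/2  <
A = 1, B = 0 ↦ 0  <
A = 1, B = 1/2 ↦ 1/2  <
A = 1, B = 1 ↦ 1  ≥
So 1 of the 9 assignments meets the threshold.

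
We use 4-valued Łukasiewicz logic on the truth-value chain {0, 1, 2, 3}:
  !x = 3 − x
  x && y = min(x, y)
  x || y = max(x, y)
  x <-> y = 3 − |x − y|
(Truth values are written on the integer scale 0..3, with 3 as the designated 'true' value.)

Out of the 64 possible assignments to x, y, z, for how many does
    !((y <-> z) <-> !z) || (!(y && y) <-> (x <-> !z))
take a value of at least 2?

value 3: 22 assignments (counts)
value 2: 27 assignments (counts)
value 1: 13 assignments
value 0: 2 assignments
So 49 of the 64 assignments meet the threshold.

49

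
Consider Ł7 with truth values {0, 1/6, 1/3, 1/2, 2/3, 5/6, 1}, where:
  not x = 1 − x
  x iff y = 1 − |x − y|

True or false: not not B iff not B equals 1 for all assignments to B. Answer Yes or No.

No

Counterexample: take B = 0.
not B = not 0 = 1
not not B = not 1 = 0
not B = not 0 = 1
not not B iff not B = 0 iff 1 = 0
This gives 0 ≠ 1.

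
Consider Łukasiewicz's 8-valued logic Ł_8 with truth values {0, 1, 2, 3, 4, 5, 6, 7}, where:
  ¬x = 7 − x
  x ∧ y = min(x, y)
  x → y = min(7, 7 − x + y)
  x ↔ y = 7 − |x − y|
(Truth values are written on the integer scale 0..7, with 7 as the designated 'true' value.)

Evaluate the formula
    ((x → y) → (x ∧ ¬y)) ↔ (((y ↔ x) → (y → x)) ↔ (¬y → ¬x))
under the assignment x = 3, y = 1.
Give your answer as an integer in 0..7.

x → y = 3 → 1 = 5
¬y = ¬1 = 6
x ∧ ¬y = 3 ∧ 6 = 3
(x → y) → (x ∧ ¬y) = 5 → 3 = 5
y ↔ x = 1 ↔ 3 = 5
y → x = 1 → 3 = 7
(y ↔ x) → (y → x) = 5 → 7 = 7
¬y = ¬1 = 6
¬x = ¬3 = 4
¬y → ¬x = 6 → 4 = 5
((y ↔ x) → (y → x)) ↔ (¬y → ¬x) = 7 ↔ 5 = 5
((x → y) → (x ∧ ¬y)) ↔ (((y ↔ x) → (y → x)) ↔ (¬y → ¬x)) = 5 ↔ 5 = 7

7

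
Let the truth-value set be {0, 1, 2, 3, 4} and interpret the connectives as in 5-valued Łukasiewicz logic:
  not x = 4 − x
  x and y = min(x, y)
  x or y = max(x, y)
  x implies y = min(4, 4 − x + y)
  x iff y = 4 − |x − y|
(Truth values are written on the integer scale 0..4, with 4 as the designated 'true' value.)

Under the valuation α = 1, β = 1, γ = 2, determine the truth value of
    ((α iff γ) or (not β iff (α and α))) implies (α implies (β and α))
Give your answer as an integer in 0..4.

α iff γ = 1 iff 2 = 3
not β = not 1 = 3
α and α = 1 and 1 = 1
not β iff (α and α) = 3 iff 1 = 2
(α iff γ) or (not β iff (α and α)) = 3 or 2 = 3
β and α = 1 and 1 = 1
α implies (β and α) = 1 implies 1 = 4
((α iff γ) or (not β iff (α and α))) implies (α implies (β and α)) = 3 implies 4 = 4

4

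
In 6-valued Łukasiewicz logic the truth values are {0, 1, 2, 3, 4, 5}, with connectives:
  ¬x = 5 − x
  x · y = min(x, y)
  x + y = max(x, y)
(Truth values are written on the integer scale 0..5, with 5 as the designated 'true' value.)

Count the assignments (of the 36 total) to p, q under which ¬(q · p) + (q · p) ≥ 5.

12

value 5: 12 assignments (counts)
value 4: 12 assignments
value 3: 12 assignments
So 12 of the 36 assignments meet the threshold.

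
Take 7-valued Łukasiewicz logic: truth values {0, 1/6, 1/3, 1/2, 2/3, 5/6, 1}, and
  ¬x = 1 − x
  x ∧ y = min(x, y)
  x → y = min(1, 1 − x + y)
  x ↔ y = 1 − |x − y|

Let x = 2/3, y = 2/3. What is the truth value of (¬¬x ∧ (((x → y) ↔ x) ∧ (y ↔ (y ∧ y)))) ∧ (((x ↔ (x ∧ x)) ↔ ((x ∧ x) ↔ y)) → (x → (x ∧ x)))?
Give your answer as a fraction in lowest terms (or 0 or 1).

2/3

¬x = ¬2/3 = 1/3
¬¬x = ¬1/3 = 2/3
x → y = 2/3 → 2/3 = 1
(x → y) ↔ x = 1 ↔ 2/3 = 2/3
y ∧ y = 2/3 ∧ 2/3 = 2/3
y ↔ (y ∧ y) = 2/3 ↔ 2/3 = 1
((x → y) ↔ x) ∧ (y ↔ (y ∧ y)) = 2/3 ∧ 1 = 2/3
¬¬x ∧ (((x → y) ↔ x) ∧ (y ↔ (y ∧ y))) = 2/3 ∧ 2/3 = 2/3
x ∧ x = 2/3 ∧ 2/3 = 2/3
x ↔ (x ∧ x) = 2/3 ↔ 2/3 = 1
x ∧ x = 2/3 ∧ 2/3 = 2/3
(x ∧ x) ↔ y = 2/3 ↔ 2/3 = 1
(x ↔ (x ∧ x)) ↔ ((x ∧ x) ↔ y) = 1 ↔ 1 = 1
x ∧ x = 2/3 ∧ 2/3 = 2/3
x → (x ∧ x) = 2/3 → 2/3 = 1
((x ↔ (x ∧ x)) ↔ ((x ∧ x) ↔ y)) → (x → (x ∧ x)) = 1 → 1 = 1
(¬¬x ∧ (((x → y) ↔ x) ∧ (y ↔ (y ∧ y)))) ∧ (((x ↔ (x ∧ x)) ↔ ((x ∧ x) ↔ y)) → (x → (x ∧ x))) = 2/3 ∧ 1 = 2/3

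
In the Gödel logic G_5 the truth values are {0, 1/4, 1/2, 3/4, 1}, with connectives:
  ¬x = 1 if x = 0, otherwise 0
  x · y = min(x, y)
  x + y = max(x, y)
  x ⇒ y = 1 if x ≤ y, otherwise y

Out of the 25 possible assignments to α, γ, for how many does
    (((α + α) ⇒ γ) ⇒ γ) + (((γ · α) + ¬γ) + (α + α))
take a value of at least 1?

16

value 1: 16 assignments (counts)
value 3/4: 4 assignments
value 1/2: 3 assignments
value 1/4: 2 assignments
So 16 of the 25 assignments meet the threshold.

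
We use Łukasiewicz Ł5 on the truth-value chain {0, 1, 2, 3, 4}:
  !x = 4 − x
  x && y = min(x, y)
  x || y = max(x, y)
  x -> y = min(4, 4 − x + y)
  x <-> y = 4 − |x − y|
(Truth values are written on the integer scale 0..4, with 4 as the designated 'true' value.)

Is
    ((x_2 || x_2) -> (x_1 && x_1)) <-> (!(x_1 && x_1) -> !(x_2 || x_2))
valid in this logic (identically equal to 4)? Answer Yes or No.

Yes

At x_1 = 1, x_2 = 0, for instance:
x_2 || x_2 = 0 || 0 = 0
x_1 && x_1 = 1 && 1 = 1
(x_2 || x_2) -> (x_1 && x_1) = 0 -> 1 = 4
!(x_1 && x_1) = !1 = 3
!(x_2 || x_2) = !0 = 4
!(x_1 && x_1) -> !(x_2 || x_2) = 3 -> 4 = 4
((x_2 || x_2) -> (x_1 && x_1)) <-> (!(x_1 && x_1) -> !(x_2 || x_2)) = 4 <-> 4 = 4
and checking the remaining 24 assignments likewise gives ≥ 4 in every case.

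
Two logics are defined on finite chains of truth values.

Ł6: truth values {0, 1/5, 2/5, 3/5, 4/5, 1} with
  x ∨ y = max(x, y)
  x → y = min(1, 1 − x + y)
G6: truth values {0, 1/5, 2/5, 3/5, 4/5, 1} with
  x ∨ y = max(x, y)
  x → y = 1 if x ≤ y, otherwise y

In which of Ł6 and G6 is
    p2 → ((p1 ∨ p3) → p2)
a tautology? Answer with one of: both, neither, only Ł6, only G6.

both

In Ł6: every assignment gives 1 — tautology.
In G6: every assignment gives 1 — tautology.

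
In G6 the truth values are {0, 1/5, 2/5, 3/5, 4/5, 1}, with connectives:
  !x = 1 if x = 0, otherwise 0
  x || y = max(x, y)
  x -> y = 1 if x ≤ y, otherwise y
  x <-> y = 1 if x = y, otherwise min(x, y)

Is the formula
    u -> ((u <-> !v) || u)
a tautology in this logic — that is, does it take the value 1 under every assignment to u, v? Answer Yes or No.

At u = 0, v = 4/5, for instance:
!v = !4/5 = 0
u <-> !v = 0 <-> 0 = 1
(u <-> !v) || u = 1 || 0 = 1
u -> ((u <-> !v) || u) = 0 -> 1 = 1
and checking the remaining 35 assignments likewise gives ≥ 1 in every case.

Yes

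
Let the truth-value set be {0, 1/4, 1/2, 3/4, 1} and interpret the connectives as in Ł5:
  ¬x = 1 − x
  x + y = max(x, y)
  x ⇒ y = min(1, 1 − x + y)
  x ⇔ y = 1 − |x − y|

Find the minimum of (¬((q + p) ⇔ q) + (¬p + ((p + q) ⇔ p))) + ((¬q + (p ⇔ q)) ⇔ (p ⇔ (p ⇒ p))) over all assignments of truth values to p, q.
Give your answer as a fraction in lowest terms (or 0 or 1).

3/4

Take p = 1/4, q = 1/2:
q + p = 1/2 + 1/4 = 1/2
(q + p) ⇔ q = 1/2 ⇔ 1/2 = 1
¬((q + p) ⇔ q) = ¬1 = 0
¬p = ¬1/4 = 3/4
p + q = 1/4 + 1/2 = 1/2
(p + q) ⇔ p = 1/2 ⇔ 1/4 = 3/4
¬p + ((p + q) ⇔ p) = 3/4 + 3/4 = 3/4
¬((q + p) ⇔ q) + (¬p + ((p + q) ⇔ p)) = 0 + 3/4 = 3/4
¬q = ¬1/2 = 1/2
p ⇔ q = 1/4 ⇔ 1/2 = 3/4
¬q + (p ⇔ q) = 1/2 + 3/4 = 3/4
p ⇒ p = 1/4 ⇒ 1/4 = 1
p ⇔ (p ⇒ p) = 1/4 ⇔ 1 = 1/4
(¬q + (p ⇔ q)) ⇔ (p ⇔ (p ⇒ p)) = 3/4 ⇔ 1/4 = 1/2
(¬((q + p) ⇔ q) + (¬p + ((p + q) ⇔ p))) + ((¬q + (p ⇔ q)) ⇔ (p ⇔ (p ⇒ p))) = 3/4 + 1/2 = 3/4
No assignment yields a value below 3/4, so this is the minimum.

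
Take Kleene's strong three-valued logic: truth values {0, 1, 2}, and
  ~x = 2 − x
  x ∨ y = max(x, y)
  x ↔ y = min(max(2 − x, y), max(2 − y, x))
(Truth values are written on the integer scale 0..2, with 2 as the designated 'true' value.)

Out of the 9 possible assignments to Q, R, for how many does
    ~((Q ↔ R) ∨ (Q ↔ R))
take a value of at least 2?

Q = 0, R = 0 ↦ 0  <
Q = 0, R = 1 ↦ 1  <
Q = 0, R = 2 ↦ 2  ≥
Q = 1, R = 0 ↦ 1  <
Q = 1, R = 1 ↦ 1  <
Q = 1, R = 2 ↦ 1  <
Q = 2, R = 0 ↦ 2  ≥
Q = 2, R = 1 ↦ 1  <
Q = 2, R = 2 ↦ 0  <
So 2 of the 9 assignments meet the threshold.

2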